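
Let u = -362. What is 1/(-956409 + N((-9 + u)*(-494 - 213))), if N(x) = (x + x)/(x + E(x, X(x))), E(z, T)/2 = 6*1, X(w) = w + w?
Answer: -262309/250874163787 ≈ -1.0456e-6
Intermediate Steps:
X(w) = 2*w
E(z, T) = 12 (E(z, T) = 2*(6*1) = 2*6 = 12)
N(x) = 2*x/(12 + x) (N(x) = (x + x)/(x + 12) = (2*x)/(12 + x) = 2*x/(12 + x))
1/(-956409 + N((-9 + u)*(-494 - 213))) = 1/(-956409 + 2*((-9 - 362)*(-494 - 213))/(12 + (-9 - 362)*(-494 - 213))) = 1/(-956409 + 2*(-371*(-707))/(12 - 371*(-707))) = 1/(-956409 + 2*262297/(12 + 262297)) = 1/(-956409 + 2*262297/262309) = 1/(-956409 + 2*262297*(1/262309)) = 1/(-956409 + 524594/262309) = 1/(-250874163787/262309) = -262309/250874163787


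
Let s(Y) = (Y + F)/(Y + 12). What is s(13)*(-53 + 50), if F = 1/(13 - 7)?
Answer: -79/50 ≈ -1.5800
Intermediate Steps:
F = ⅙ (F = 1/6 = ⅙ ≈ 0.16667)
s(Y) = (⅙ + Y)/(12 + Y) (s(Y) = (Y + ⅙)/(Y + 12) = (⅙ + Y)/(12 + Y))
s(13)*(-53 + 50) = ((⅙ + 13)/(12 + 13))*(-53 + 50) = ((79/6)/25)*(-3) = ((1/25)*(79/6))*(-3) = (79/150)*(-3) = -79/50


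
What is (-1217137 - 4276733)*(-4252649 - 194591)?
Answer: 24432558418800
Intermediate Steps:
(-1217137 - 4276733)*(-4252649 - 194591) = -5493870*(-4447240) = 24432558418800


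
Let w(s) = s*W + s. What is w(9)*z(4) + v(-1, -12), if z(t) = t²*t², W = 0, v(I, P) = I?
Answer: 2303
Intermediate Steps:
w(s) = s (w(s) = s*0 + s = 0 + s = s)
z(t) = t⁴
w(9)*z(4) + v(-1, -12) = 9*4⁴ - 1 = 9*256 - 1 = 2304 - 1 = 2303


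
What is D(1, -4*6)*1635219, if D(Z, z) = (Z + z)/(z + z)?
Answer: 12536679/16 ≈ 7.8354e+5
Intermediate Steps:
D(Z, z) = (Z + z)/(2*z) (D(Z, z) = (Z + z)/((2*z)) = (Z + z)*(1/(2*z)) = (Z + z)/(2*z))
D(1, -4*6)*1635219 = ((1 - 4*6)/(2*((-4*6))))*1635219 = ((½)*(1 - 24)/(-24))*1635219 = ((½)*(-1/24)*(-23))*1635219 = (23/48)*1635219 = 12536679/16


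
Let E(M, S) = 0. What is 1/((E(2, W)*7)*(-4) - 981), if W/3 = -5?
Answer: -1/981 ≈ -0.0010194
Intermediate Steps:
W = -15 (W = 3*(-5) = -15)
1/((E(2, W)*7)*(-4) - 981) = 1/((0*7)*(-4) - 981) = 1/(0*(-4) - 981) = 1/(0 - 981) = 1/(-981) = -1/981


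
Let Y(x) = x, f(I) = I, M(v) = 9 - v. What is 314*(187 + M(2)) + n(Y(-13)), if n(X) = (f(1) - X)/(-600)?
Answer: 18274793/300 ≈ 60916.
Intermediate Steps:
n(X) = -1/600 + X/600 (n(X) = (1 - X)/(-600) = (1 - X)*(-1/600) = -1/600 + X/600)
314*(187 + M(2)) + n(Y(-13)) = 314*(187 + (9 - 1*2)) + (-1/600 + (1/600)*(-13)) = 314*(187 + (9 - 2)) + (-1/600 - 13/600) = 314*(187 + 7) - 7/300 = 314*194 - 7/300 = 60916 - 7/300 = 18274793/300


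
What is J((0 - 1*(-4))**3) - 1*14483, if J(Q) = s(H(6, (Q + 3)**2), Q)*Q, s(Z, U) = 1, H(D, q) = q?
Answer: -14419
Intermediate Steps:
J(Q) = Q (J(Q) = 1*Q = Q)
J((0 - 1*(-4))**3) - 1*14483 = (0 - 1*(-4))**3 - 1*14483 = (0 + 4)**3 - 14483 = 4**3 - 14483 = 64 - 14483 = -14419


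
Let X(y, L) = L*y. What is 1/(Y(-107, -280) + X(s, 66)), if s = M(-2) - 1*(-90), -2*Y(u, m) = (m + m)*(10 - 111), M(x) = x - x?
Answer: -1/22340 ≈ -4.4763e-5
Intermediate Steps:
M(x) = 0
Y(u, m) = 101*m (Y(u, m) = -(m + m)*(10 - 111)/2 = -2*m*(-101)/2 = -(-101)*m = 101*m)
s = 90 (s = 0 - 1*(-90) = 0 + 90 = 90)
1/(Y(-107, -280) + X(s, 66)) = 1/(101*(-280) + 66*90) = 1/(-28280 + 5940) = 1/(-22340) = -1/22340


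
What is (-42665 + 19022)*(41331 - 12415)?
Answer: -683660988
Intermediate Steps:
(-42665 + 19022)*(41331 - 12415) = -23643*28916 = -683660988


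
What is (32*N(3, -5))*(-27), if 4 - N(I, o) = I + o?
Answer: -5184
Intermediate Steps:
N(I, o) = 4 - I - o (N(I, o) = 4 - (I + o) = 4 + (-I - o) = 4 - I - o)
(32*N(3, -5))*(-27) = (32*(4 - 1*3 - 1*(-5)))*(-27) = (32*(4 - 3 + 5))*(-27) = (32*6)*(-27) = 192*(-27) = -5184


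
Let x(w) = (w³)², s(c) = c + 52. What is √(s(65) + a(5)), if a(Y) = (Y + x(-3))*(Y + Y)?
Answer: √7457 ≈ 86.354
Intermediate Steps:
s(c) = 52 + c
x(w) = w⁶
a(Y) = 2*Y*(729 + Y) (a(Y) = (Y + (-3)⁶)*(Y + Y) = (Y + 729)*(2*Y) = (729 + Y)*(2*Y) = 2*Y*(729 + Y))
√(s(65) + a(5)) = √((52 + 65) + 2*5*(729 + 5)) = √(117 + 2*5*734) = √(117 + 7340) = √7457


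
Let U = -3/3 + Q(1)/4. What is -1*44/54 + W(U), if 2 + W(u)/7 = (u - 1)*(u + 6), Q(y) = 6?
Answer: -4057/108 ≈ -37.565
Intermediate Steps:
U = ½ (U = -3/3 + 6/4 = -3*⅓ + 6*(¼) = -1 + 3/2 = ½ ≈ 0.50000)
W(u) = -14 + 7*(-1 + u)*(6 + u) (W(u) = -14 + 7*((u - 1)*(u + 6)) = -14 + 7*((-1 + u)*(6 + u)) = -14 + 7*(-1 + u)*(6 + u))
-1*44/54 + W(U) = -1*44/54 + (-56 + 7*(½)² + 35*(½)) = -44*1/54 + (-56 + 7*(¼) + 35/2) = -22/27 + (-56 + 7/4 + 35/2) = -22/27 - 147/4 = -4057/108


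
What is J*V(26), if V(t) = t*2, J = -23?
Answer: -1196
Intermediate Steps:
V(t) = 2*t
J*V(26) = -46*26 = -23*52 = -1196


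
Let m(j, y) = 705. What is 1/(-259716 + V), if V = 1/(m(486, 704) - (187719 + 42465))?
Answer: -229479/59599367965 ≈ -3.8504e-6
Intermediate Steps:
V = -1/229479 (V = 1/(705 - (187719 + 42465)) = 1/(705 - 1*230184) = 1/(705 - 230184) = 1/(-229479) = -1/229479 ≈ -4.3577e-6)
1/(-259716 + V) = 1/(-259716 - 1/229479) = 1/(-59599367965/229479) = -229479/59599367965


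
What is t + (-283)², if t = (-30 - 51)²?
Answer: 86650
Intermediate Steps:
t = 6561 (t = (-81)² = 6561)
t + (-283)² = 6561 + (-283)² = 6561 + 80089 = 86650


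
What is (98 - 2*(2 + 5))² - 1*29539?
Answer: -22483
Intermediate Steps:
(98 - 2*(2 + 5))² - 1*29539 = (98 - 2*7)² - 29539 = (98 - 14)² - 29539 = 84² - 29539 = 7056 - 29539 = -22483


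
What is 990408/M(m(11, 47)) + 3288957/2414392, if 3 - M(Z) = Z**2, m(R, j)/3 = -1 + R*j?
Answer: 1830032598707/1928536654664 ≈ 0.94892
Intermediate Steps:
m(R, j) = -3 + 3*R*j (m(R, j) = 3*(-1 + R*j) = -3 + 3*R*j)
M(Z) = 3 - Z**2
990408/M(m(11, 47)) + 3288957/2414392 = 990408/(3 - (-3 + 3*11*47)**2) + 3288957/2414392 = 990408/(3 - (-3 + 1551)**2) + 3288957*(1/2414392) = 990408/(3 - 1*1548**2) + 3288957/2414392 = 990408/(3 - 1*2396304) + 3288957/2414392 = 990408/(3 - 2396304) + 3288957/2414392 = 990408/(-2396301) + 3288957/2414392 = 990408*(-1/2396301) + 3288957/2414392 = -330136/798767 + 3288957/2414392 = 1830032598707/1928536654664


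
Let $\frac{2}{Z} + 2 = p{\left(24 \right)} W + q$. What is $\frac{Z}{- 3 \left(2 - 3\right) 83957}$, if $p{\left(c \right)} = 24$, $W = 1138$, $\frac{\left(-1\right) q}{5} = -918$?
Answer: $\frac{1}{4017342450} \approx 2.4892 \cdot 10^{-10}$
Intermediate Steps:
$q = 4590$ ($q = \left(-5\right) \left(-918\right) = 4590$)
$Z = \frac{1}{15950}$ ($Z = \frac{2}{-2 + \left(24 \cdot 1138 + 4590\right)} = \frac{2}{-2 + \left(27312 + 4590\right)} = \frac{2}{-2 + 31902} = \frac{2}{31900} = 2 \cdot \frac{1}{31900} = \frac{1}{15950} \approx 6.2696 \cdot 10^{-5}$)
$\frac{Z}{- 3 \left(2 - 3\right) 83957} = \frac{1}{15950 - 3 \left(2 - 3\right) 83957} = \frac{1}{15950 \left(-3\right) \left(-1\right) 83957} = \frac{1}{15950 \cdot 3 \cdot 83957} = \frac{1}{15950 \cdot 251871} = \frac{1}{15950} \cdot \frac{1}{251871} = \frac{1}{4017342450}$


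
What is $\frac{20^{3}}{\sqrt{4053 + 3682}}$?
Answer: $\frac{1600 \sqrt{7735}}{1547} \approx 90.962$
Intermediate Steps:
$\frac{20^{3}}{\sqrt{4053 + 3682}} = \frac{8000}{\sqrt{7735}} = 8000 \frac{\sqrt{7735}}{7735} = \frac{1600 \sqrt{7735}}{1547}$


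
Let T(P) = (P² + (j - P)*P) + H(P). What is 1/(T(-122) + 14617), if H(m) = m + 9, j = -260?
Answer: 1/46224 ≈ 2.1634e-5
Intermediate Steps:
H(m) = 9 + m
T(P) = 9 + P + P² + P*(-260 - P) (T(P) = (P² + (-260 - P)*P) + (9 + P) = (P² + P*(-260 - P)) + (9 + P) = 9 + P + P² + P*(-260 - P))
1/(T(-122) + 14617) = 1/((9 - 259*(-122)) + 14617) = 1/((9 + 31598) + 14617) = 1/(31607 + 14617) = 1/46224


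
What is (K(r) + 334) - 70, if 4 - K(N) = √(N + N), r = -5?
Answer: 268 - I*√10 ≈ 268.0 - 3.1623*I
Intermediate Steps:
K(N) = 4 - √2*√N (K(N) = 4 - √(N + N) = 4 - √(2*N) = 4 - √2*√N)
(K(r) + 334) - 70 = ((4 - √2*√(-5)) + 334) - 70 = ((4 - √2*I*√5) + 334) - 70 = ((4 - I*√10) + 334) - 70 = (338 - I*√10) - 70 = 268 - I*√10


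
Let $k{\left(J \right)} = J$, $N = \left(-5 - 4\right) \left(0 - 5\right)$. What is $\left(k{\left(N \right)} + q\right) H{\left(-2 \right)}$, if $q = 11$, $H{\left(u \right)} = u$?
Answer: $-112$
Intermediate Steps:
$N = 45$ ($N = \left(-9\right) \left(-5\right) = 45$)
$\left(k{\left(N \right)} + q\right) H{\left(-2 \right)} = \left(45 + 11\right) \left(-2\right) = 56 \left(-2\right) = -112$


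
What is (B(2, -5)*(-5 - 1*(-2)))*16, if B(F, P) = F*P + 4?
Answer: 288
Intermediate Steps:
B(F, P) = 4 + F*P
(B(2, -5)*(-5 - 1*(-2)))*16 = ((4 + 2*(-5))*(-5 - 1*(-2)))*16 = ((4 - 10)*(-5 + 2))*16 = -6*(-3)*16 = 18*16 = 288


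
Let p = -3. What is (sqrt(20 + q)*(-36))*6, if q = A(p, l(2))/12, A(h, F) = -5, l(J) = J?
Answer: -36*sqrt(705) ≈ -955.87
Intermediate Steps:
q = -5/12 ≈ -0.41667
(sqrt(20 + q)*(-36))*6 = (sqrt(20 - 5/12)*(-36))*6 = (sqrt(235/12)*(-36))*6 = ((sqrt(705)/6)*(-36))*6 = -6*sqrt(705)*6 = -36*sqrt(705)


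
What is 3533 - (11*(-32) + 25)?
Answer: 3860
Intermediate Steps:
3533 - (11*(-32) + 25) = 3533 - (-352 + 25) = 3533 - 1*(-327) = 3533 + 327 = 3860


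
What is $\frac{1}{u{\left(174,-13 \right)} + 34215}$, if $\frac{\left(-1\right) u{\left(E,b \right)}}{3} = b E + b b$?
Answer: $\frac{1}{40494} \approx 2.4695 \cdot 10^{-5}$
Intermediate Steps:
$u{\left(E,b \right)} = - 3 b^{2} - 3 E b$ ($u{\left(E,b \right)} = - 3 \left(b E + b b\right) = - 3 \left(E b + b^{2}\right) = - 3 \left(b^{2} + E b\right) = - 3 b^{2} - 3 E b$)
$\frac{1}{u{\left(174,-13 \right)} + 34215} = \frac{1}{\left(-3\right) \left(-13\right) \left(174 - 13\right) + 34215} = \frac{1}{\left(-3\right) \left(-13\right) 161 + 34215} = \frac{1}{6279 + 34215} = \frac{1}{40494}$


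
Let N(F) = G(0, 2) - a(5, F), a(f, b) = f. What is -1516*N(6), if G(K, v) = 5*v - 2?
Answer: -4548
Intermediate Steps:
G(K, v) = -2 + 5*v
N(F) = 3 (N(F) = (-2 + 5*2) - 1*5 = (-2 + 10) - 5 = 8 - 5 = 3)
-1516*N(6) = -1516*3 = -4548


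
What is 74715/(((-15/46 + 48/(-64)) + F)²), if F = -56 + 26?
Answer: 210795920/2724627 ≈ 77.367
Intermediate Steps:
F = -30
74715/(((-15/46 + 48/(-64)) + F)²) = 74715/(((-15/46 + 48/(-64)) - 30)²) = 74715/(((-15*1/46 + 48*(-1/64)) - 30)²) = 74715/(((-15/46 - ¾) - 30)²) = 74715/((-99/92 - 30)²) = 74715/((-2859/92)²) = 74715/(8173881/8464) = 74715*(8464/8173881) = 210795920/2724627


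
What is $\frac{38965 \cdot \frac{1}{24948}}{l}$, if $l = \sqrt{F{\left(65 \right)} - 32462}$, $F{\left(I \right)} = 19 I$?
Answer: $- \frac{38965 i \sqrt{31227}}{779051196} \approx - 0.0088384 i$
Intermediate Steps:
$l = i \sqrt{31227}$ ($l = \sqrt{19 \cdot 65 - 32462} = \sqrt{1235 - 32462} = \sqrt{-31227} = i \sqrt{31227} \approx 176.71 i$)
$\frac{38965 \cdot \frac{1}{24948}}{l} = \frac{38965 \cdot \frac{1}{24948}}{i \sqrt{31227}} = 38965 \cdot \frac{1}{24948} \left(- \frac{i \sqrt{31227}}{31227}\right) = \frac{38965 \left(- \frac{i \sqrt{31227}}{31227}\right)}{24948} = - \frac{38965 i \sqrt{31227}}{779051196}$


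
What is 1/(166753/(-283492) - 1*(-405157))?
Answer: 16676/6756388323 ≈ 2.4682e-6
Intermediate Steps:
1/(166753/(-283492) - 1*(-405157)) = 1/(166753*(-1/283492) + 405157) = 1/(-9809/16676 + 405157) = 1/(6756388323/16676) = 16676/6756388323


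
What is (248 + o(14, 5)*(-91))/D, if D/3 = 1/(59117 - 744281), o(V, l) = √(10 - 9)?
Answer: -35856916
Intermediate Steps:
o(V, l) = 1 (o(V, l) = √1 = 1)
D = -1/228388 (D = 3/(59117 - 744281) = 3/(-685164) = 3*(-1/685164) = -1/228388 ≈ -4.3785e-6)
(248 + o(14, 5)*(-91))/D = (248 + 1*(-91))/(-1/228388) = (248 - 91)*(-228388) = 157*(-228388) = -35856916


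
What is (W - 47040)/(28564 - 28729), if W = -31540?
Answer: 15716/33 ≈ 476.24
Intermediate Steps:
(W - 47040)/(28564 - 28729) = (-31540 - 47040)/(28564 - 28729) = -78580/(-165) = -78580*(-1/165) = 15716/33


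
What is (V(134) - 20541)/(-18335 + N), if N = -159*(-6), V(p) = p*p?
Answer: 2585/17381 ≈ 0.14873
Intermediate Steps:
V(p) = p²
N = 954
(V(134) - 20541)/(-18335 + N) = (134² - 20541)/(-18335 + 954) = (17956 - 20541)/(-17381) = -2585*(-1/17381) = 2585/17381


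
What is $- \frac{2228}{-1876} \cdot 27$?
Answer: $\frac{15039}{469} \approx 32.066$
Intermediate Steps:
$- \frac{2228}{-1876} \cdot 27 = \left(-2228\right) \left(- \frac{1}{1876}\right) 27 = \frac{557}{469} \cdot 27 = \frac{15039}{469}$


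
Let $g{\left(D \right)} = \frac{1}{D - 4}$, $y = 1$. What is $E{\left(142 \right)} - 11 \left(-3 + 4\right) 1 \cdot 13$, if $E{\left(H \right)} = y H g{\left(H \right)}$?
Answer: $- \frac{9796}{69} \approx -141.97$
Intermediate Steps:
$g{\left(D \right)} = \frac{1}{-4 + D}$
$E{\left(H \right)} = \frac{H}{-4 + H}$ ($E{\left(H \right)} = \frac{1 H}{-4 + H} = \frac{H}{-4 + H}$)
$E{\left(142 \right)} - 11 \left(-3 + 4\right) 1 \cdot 13 = \frac{142}{-4 + 142} - 11 \left(-3 + 4\right) 1 \cdot 13 = \frac{142}{138} - 11 \cdot 1 \cdot 1 \cdot 13 = 142 \cdot \frac{1}{138} - 11 \cdot 1 \cdot 13 = \frac{71}{69} - 11 \cdot 13 = \frac{71}{69} - 143 = - \frac{9796}{69}$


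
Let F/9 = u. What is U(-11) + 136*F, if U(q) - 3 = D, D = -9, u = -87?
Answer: -106494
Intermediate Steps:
F = -783 (F = 9*(-87) = -783)
U(q) = -6 (U(q) = 3 - 9 = -6)
U(-11) + 136*F = -6 + 136*(-783) = -6 - 106488 = -106494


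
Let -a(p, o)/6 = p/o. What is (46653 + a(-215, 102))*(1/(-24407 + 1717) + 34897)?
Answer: 314078932791282/192865 ≈ 1.6285e+9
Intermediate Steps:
a(p, o) = -6*p/o
(46653 + a(-215, 102))*(1/(-24407 + 1717) + 34897) = (46653 - 6*(-215)/102)*(1/(-24407 + 1717) + 34897) = (46653 - 6*(-215)*1/102)*(1/(-22690) + 34897) = (46653 + 215/17)*(-1/22690 + 34897) = (793316/17)*(791812929/22690) = 314078932791282/192865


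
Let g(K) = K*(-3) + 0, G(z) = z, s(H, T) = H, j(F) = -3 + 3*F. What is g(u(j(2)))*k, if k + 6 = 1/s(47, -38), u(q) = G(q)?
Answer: 2529/47 ≈ 53.809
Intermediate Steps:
u(q) = q
k = -281/47 (k = -6 + 1/47 = -281/47 ≈ -5.9787)
g(K) = -3*K (g(K) = -3*K + 0 = -3*K)
g(u(j(2)))*k = -3*(-3 + 3*2)*(-281/47) = -3*(-3 + 6)*(-281/47) = -3*3*(-281/47) = -9*(-281/47) = 2529/47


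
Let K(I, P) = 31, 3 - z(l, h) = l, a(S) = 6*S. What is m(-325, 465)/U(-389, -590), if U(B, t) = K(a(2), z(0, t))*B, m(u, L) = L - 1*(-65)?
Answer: -530/12059 ≈ -0.043951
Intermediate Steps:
z(l, h) = 3 - l
m(u, L) = 65 + L (m(u, L) = L + 65 = 65 + L)
U(B, t) = 31*B
m(-325, 465)/U(-389, -590) = (65 + 465)/((31*(-389))) = 530/(-12059) = 530*(-1/12059) = -530/12059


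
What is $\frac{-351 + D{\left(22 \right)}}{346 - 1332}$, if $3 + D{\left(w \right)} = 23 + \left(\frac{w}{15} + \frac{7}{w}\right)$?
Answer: $\frac{108641}{325380} \approx 0.33389$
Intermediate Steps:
$D{\left(w \right)} = 20 + \frac{7}{w} + \frac{w}{15}$ ($D{\left(w \right)} = -3 + \left(23 + \left(\frac{w}{15} + \frac{7}{w}\right)\right) = -3 + \left(23 + \left(\frac{7}{w} + \frac{w}{15}\right)\right) = -3 + \left(23 + \frac{7}{w} + \frac{w}{15}\right) = 20 + \frac{7}{w} + \frac{w}{15}$)
$\frac{-351 + D{\left(22 \right)}}{346 - 1332} = \frac{-351 + \left(20 + \frac{7}{22} + \frac{1}{15} \cdot 22\right)}{346 - 1332} = \frac{-351 + \left(20 + 7 \cdot \frac{1}{22} + \frac{22}{15}\right)}{-986} = \left(-351 + \left(20 + \frac{7}{22} + \frac{22}{15}\right)\right) \left(- \frac{1}{986}\right) = \left(-351 + \frac{7189}{330}\right) \left(- \frac{1}{986}\right) = \left(- \frac{108641}{330}\right) \left(- \frac{1}{986}\right) = \frac{108641}{325380}$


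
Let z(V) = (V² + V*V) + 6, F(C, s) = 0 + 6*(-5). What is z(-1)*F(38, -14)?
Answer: -240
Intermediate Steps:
F(C, s) = -30 (F(C, s) = 0 - 30 = -30)
z(V) = 6 + 2*V² (z(V) = (V² + V²) + 6 = 2*V² + 6 = 6 + 2*V²)
z(-1)*F(38, -14) = (6 + 2*(-1)²)*(-30) = (6 + 2*1)*(-30) = (6 + 2)*(-30) = 8*(-30) = -240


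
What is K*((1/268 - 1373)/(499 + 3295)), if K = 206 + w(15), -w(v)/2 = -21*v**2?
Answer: -444131341/127099 ≈ -3494.4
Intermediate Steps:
w(v) = 42*v**2 (w(v) = -(-42)*v**2 = 42*v**2)
K = 9656 (K = 206 + 42*15**2 = 206 + 42*225 = 206 + 9450 = 9656)
K*((1/268 - 1373)/(499 + 3295)) = 9656*((1/268 - 1373)/(499 + 3295)) = 9656*((1/268 - 1373)/3794) = 9656*(-367963/268*1/3794) = 9656*(-367963/1016792) = -444131341/127099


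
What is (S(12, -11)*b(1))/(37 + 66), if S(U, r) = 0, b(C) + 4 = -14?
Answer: 0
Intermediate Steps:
b(C) = -18 (b(C) = -4 - 14 = -18)
(S(12, -11)*b(1))/(37 + 66) = (0*(-18))/(37 + 66) = 0/103 = 0*(1/103) = 0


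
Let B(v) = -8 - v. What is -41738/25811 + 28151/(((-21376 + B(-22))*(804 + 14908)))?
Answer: -14009658240533/8663197432384 ≈ -1.6171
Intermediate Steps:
-41738/25811 + 28151/(((-21376 + B(-22))*(804 + 14908))) = -41738/25811 + 28151/(((-21376 + (-8 - 1*(-22)))*(804 + 14908))) = -41738*1/25811 + 28151/(((-21376 + (-8 + 22))*15712)) = -41738/25811 + 28151/(((-21376 + 14)*15712)) = -41738/25811 + 28151/((-21362*15712)) = -41738/25811 + 28151/(-335639744) = -41738/25811 + 28151*(-1/335639744) = -41738/25811 - 28151/335639744 = -14009658240533/8663197432384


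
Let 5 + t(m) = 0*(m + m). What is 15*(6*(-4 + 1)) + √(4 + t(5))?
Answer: -270 + I ≈ -270.0 + 1.0*I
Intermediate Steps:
t(m) = -5 (t(m) = -5 + 0*(m + m) = -5 + 0*(2*m) = -5 + 0 = -5)
15*(6*(-4 + 1)) + √(4 + t(5)) = 15*(6*(-4 + 1)) + √(4 - 5) = 15*(6*(-3)) + √(-1) = 15*(-18) + I = -270 + I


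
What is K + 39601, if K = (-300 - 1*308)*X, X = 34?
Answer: 18929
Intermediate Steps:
K = -20672 (K = (-300 - 1*308)*34 = (-300 - 308)*34 = -608*34 = -20672)
K + 39601 = -20672 + 39601 = 18929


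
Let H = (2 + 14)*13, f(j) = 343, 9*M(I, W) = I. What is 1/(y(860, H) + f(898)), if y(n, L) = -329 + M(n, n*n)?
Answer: 9/986 ≈ 0.0091278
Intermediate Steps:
M(I, W) = I/9
H = 208 (H = 16*13 = 208)
y(n, L) = -329 + n/9
1/(y(860, H) + f(898)) = 1/((-329 + (1/9)*860) + 343) = 1/((-329 + 860/9) + 343) = 1/(-2101/9 + 343) = 1/(986/9) = 9/986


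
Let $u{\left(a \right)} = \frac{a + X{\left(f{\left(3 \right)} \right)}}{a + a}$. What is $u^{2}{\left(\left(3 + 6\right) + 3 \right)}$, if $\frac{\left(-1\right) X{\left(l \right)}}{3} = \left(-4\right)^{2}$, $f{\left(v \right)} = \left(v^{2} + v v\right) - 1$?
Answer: $\frac{9}{4} \approx 2.25$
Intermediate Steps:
$f{\left(v \right)} = -1 + 2 v^{2}$ ($f{\left(v \right)} = \left(v^{2} + v^{2}\right) - 1 = 2 v^{2} - 1 = -1 + 2 v^{2}$)
$X{\left(l \right)} = -48$ ($X{\left(l \right)} = - 3 \left(-4\right)^{2} = \left(-3\right) 16 = -48$)
$u{\left(a \right)} = \frac{-48 + a}{2 a}$ ($u{\left(a \right)} = \frac{a - 48}{a + a} = \frac{-48 + a}{2 a}$)
$u^{2}{\left(\left(3 + 6\right) + 3 \right)} = \left(\frac{-48 + \left(\left(3 + 6\right) + 3\right)}{2 \left(\left(3 + 6\right) + 3\right)}\right)^{2} = \left(\frac{-48 + \left(9 + 3\right)}{2 \left(9 + 3\right)}\right)^{2} = \left(\frac{-48 + 12}{2 \cdot 12}\right)^{2} = \left(\frac{1}{2} \cdot \frac{1}{12} \left(-36\right)\right)^{2} = \left(- \frac{3}{2}\right)^{2} = \frac{9}{4}$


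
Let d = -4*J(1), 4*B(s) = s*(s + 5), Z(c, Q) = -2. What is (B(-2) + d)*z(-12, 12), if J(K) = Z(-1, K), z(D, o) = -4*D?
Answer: 312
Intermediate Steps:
B(s) = s*(5 + s)/4 (B(s) = (s*(s + 5))/4 = (s*(5 + s))/4 = s*(5 + s)/4)
J(K) = -2
d = 8 (d = -4*(-2) = 8)
(B(-2) + d)*z(-12, 12) = ((¼)*(-2)*(5 - 2) + 8)*(-4*(-12)) = ((¼)*(-2)*3 + 8)*48 = (-3/2 + 8)*48 = (13/2)*48 = 312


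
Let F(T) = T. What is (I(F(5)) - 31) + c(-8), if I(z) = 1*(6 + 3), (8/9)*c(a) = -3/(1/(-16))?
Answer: 32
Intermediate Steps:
c(a) = 54 (c(a) = 9*(-3/(1/(-16)))/8 = 9*(-3/(-1/16))/8 = 9*(-3*(-16))/8 = (9/8)*48 = 54)
I(z) = 9 (I(z) = 1*9 = 9)
(I(F(5)) - 31) + c(-8) = (9 - 31) + 54 = -22 + 54 = 32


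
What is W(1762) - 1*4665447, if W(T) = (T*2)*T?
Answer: 1543841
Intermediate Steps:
W(T) = 2*T**2 (W(T) = (2*T)*T = 2*T**2)
W(1762) - 1*4665447 = 2*1762**2 - 1*4665447 = 2*3104644 - 4665447 = 6209288 - 4665447 = 1543841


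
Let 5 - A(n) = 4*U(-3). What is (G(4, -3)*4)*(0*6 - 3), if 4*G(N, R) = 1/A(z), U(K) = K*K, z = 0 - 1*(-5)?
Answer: 3/31 ≈ 0.096774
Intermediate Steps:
z = 5 (z = 0 + 5 = 5)
U(K) = K**2
A(n) = -31 (A(n) = 5 - 4*(-3)**2 = 5 - 4*9 = 5 - 1*36 = 5 - 36 = -31)
G(N, R) = -1/124 (G(N, R) = (1/4)/(-31) = (1/4)*(-1/31) = -1/124)
(G(4, -3)*4)*(0*6 - 3) = (-1/124*4)*(0*6 - 3) = -(0 - 3)/31 = -1/31*(-3) = 3/31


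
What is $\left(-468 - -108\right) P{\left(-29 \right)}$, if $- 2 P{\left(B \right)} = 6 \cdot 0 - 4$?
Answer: $-720$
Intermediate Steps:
$P{\left(B \right)} = 2$ ($P{\left(B \right)} = - \frac{6 \cdot 0 - 4}{2} = - \frac{0 - 4}{2} = \left(- \frac{1}{2}\right) \left(-4\right) = 2$)
$\left(-468 - -108\right) P{\left(-29 \right)} = \left(-468 - -108\right) 2 = \left(-468 + 108\right) 2 = \left(-360\right) 2 = -720$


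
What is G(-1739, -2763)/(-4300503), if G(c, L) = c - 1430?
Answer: 3169/4300503 ≈ 0.00073689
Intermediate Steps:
G(c, L) = -1430 + c
G(-1739, -2763)/(-4300503) = (-1430 - 1739)/(-4300503) = -3169*(-1/4300503) = 3169/4300503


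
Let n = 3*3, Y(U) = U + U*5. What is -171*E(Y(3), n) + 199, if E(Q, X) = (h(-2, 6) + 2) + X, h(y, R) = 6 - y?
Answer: -3050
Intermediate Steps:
Y(U) = 6*U (Y(U) = U + 5*U = 6*U)
n = 9
E(Q, X) = 10 + X (E(Q, X) = ((6 - 1*(-2)) + 2) + X = ((6 + 2) + 2) + X = (8 + 2) + X = 10 + X)
-171*E(Y(3), n) + 199 = -171*(10 + 9) + 199 = -171*19 + 199 = -3249 + 199 = -3050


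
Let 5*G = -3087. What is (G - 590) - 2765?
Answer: -19862/5 ≈ -3972.4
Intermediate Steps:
G = -3087/5 (G = (1/5)*(-3087) = -3087/5 ≈ -617.40)
(G - 590) - 2765 = (-3087/5 - 590) - 2765 = -6037/5 - 2765 = -19862/5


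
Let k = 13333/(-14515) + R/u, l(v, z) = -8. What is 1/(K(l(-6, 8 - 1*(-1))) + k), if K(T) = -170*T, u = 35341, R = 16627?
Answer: 512974615/697415615752 ≈ 0.00073554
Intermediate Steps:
k = -229860648/512974615 (k = 13333/(-14515) + 16627/35341 = 13333*(-1/14515) + 16627*(1/35341) = -13333/14515 + 16627/35341 = -229860648/512974615 ≈ -0.44809)
1/(K(l(-6, 8 - 1*(-1))) + k) = 1/(-170*(-8) - 229860648/512974615) = 1/(1360 - 229860648/512974615) = 1/(697415615752/512974615) = 512974615/697415615752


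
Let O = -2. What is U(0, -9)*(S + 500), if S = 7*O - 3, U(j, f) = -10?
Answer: -4830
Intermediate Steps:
S = -17 (S = 7*(-2) - 3 = -14 - 3 = -17)
U(0, -9)*(S + 500) = -10*(-17 + 500) = -10*483 = -4830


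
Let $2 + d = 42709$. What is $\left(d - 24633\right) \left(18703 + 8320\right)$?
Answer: $488413702$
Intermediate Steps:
$d = 42707$ ($d = -2 + 42709 = 42707$)
$\left(d - 24633\right) \left(18703 + 8320\right) = \left(42707 - 24633\right) \left(18703 + 8320\right) = 18074 \cdot 27023 = 488413702$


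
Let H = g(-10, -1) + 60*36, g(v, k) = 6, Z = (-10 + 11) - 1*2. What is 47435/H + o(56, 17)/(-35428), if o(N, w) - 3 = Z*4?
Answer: 840264673/38368524 ≈ 21.900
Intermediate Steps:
Z = -1 (Z = 1 - 2 = -1)
o(N, w) = -1 (o(N, w) = 3 - 1*4 = 3 - 4 = -1)
H = 2166 (H = 6 + 60*36 = 6 + 2160 = 2166)
47435/H + o(56, 17)/(-35428) = 47435/2166 - 1/(-35428) = 47435*(1/2166) - 1*(-1/35428) = 47435/2166 + 1/35428 = 840264673/38368524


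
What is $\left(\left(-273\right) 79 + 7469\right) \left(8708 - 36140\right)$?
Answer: $386736336$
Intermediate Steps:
$\left(\left(-273\right) 79 + 7469\right) \left(8708 - 36140\right) = \left(-21567 + 7469\right) \left(-27432\right) = \left(-14098\right) \left(-27432\right) = 386736336$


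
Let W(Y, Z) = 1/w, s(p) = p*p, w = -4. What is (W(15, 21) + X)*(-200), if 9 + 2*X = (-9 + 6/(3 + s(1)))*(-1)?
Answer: 200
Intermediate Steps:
s(p) = p**2
W(Y, Z) = -1/4 (W(Y, Z) = 1/(-4) = -1/4)
X = -3/4 (X = -9/2 + ((-9 + 6/(3 + 1**2))*(-1))/2 = -9/2 + ((-9 + 6/(3 + 1))*(-1))/2 = -9/2 + ((-9 + 6/4)*(-1))/2 = -9/2 + ((-9 + (1/4)*6)*(-1))/2 = -9/2 + ((-9 + 3/2)*(-1))/2 = -9/2 + (-15/2*(-1))/2 = -9/2 + (1/2)*(15/2) = -9/2 + 15/4 = -3/4 ≈ -0.75000)
(W(15, 21) + X)*(-200) = (-1/4 - 3/4)*(-200) = -1*(-200) = 200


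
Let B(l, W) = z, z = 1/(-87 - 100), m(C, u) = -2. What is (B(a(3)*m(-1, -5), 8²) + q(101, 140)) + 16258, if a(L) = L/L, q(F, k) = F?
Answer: 3059132/187 ≈ 16359.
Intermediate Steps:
z = -1/187 (z = 1/(-187) = -1/187 ≈ -0.0053476)
a(L) = 1
B(l, W) = -1/187
(B(a(3)*m(-1, -5), 8²) + q(101, 140)) + 16258 = (-1/187 + 101) + 16258 = 18886/187 + 16258 = 3059132/187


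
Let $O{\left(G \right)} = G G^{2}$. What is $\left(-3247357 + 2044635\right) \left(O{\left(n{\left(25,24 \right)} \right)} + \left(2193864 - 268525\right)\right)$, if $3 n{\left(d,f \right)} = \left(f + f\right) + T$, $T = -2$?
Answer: $- \frac{62639552613058}{27} \approx -2.32 \cdot 10^{12}$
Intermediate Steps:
$n{\left(d,f \right)} = - \frac{2}{3} + \frac{2 f}{3}$ ($n{\left(d,f \right)} = \frac{\left(f + f\right) - 2}{3} = \frac{2 f - 2}{3} = \frac{-2 + 2 f}{3} = - \frac{2}{3} + \frac{2 f}{3}$)
$O{\left(G \right)} = G^{3}$
$\left(-3247357 + 2044635\right) \left(O{\left(n{\left(25,24 \right)} \right)} + \left(2193864 - 268525\right)\right) = \left(-3247357 + 2044635\right) \left(\left(- \frac{2}{3} + \frac{2}{3} \cdot 24\right)^{3} + \left(2193864 - 268525\right)\right) = - 1202722 \left(\left(- \frac{2}{3} + 16\right)^{3} + \left(2193864 - 268525\right)\right) = - 1202722 \left(\left(\frac{46}{3}\right)^{3} + 1925339\right) = - 1202722 \left(\frac{97336}{27} + 1925339\right) = \left(-1202722\right) \frac{52081489}{27} = - \frac{62639552613058}{27}$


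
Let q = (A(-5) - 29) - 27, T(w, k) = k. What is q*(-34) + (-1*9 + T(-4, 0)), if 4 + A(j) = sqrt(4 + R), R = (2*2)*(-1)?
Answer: 2031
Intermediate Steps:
R = -4 (R = 4*(-1) = -4)
A(j) = -4 (A(j) = -4 + sqrt(4 - 4) = -4 + sqrt(0) = -4 + 0 = -4)
q = -60 (q = (-4 - 29) - 27 = -33 - 27 = -60)
q*(-34) + (-1*9 + T(-4, 0)) = -60*(-34) + (-1*9 + 0) = 2040 + (-9 + 0) = 2040 - 9 = 2031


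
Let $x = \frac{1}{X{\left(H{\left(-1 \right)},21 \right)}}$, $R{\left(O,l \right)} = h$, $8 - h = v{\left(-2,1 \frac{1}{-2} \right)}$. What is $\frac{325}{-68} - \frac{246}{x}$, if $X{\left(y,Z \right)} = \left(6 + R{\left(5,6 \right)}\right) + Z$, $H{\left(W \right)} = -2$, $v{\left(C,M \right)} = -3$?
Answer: $- \frac{635989}{68} \approx -9352.8$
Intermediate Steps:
$h = 11$ ($h = 8 - -3 = 8 + 3 = 11$)
$R{\left(O,l \right)} = 11$
$X{\left(y,Z \right)} = 17 + Z$ ($X{\left(y,Z \right)} = \left(6 + 11\right) + Z = 17 + Z$)
$x = \frac{1}{38}$ ($x = \frac{1}{17 + 21} = \frac{1}{38} \approx 0.026316$)
$\frac{325}{-68} - \frac{246}{x} = \frac{325}{-68} - 246 \frac{1}{\frac{1}{38}} = 325 \left(- \frac{1}{68}\right) - 9348 = - \frac{325}{68} - 9348 = - \frac{635989}{68}$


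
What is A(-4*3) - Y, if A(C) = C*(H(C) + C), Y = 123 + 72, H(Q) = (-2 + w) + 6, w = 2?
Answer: -123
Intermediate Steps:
H(Q) = 6 (H(Q) = (-2 + 2) + 6 = 0 + 6 = 6)
Y = 195
A(C) = C*(6 + C)
A(-4*3) - Y = (-4*3)*(6 - 4*3) - 1*195 = -12*(6 - 12) - 195 = -12*(-6) - 195 = 72 - 195 = -123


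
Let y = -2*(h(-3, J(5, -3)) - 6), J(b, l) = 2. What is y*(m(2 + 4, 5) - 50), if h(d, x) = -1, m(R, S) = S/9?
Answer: -6230/9 ≈ -692.22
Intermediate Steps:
m(R, S) = S/9 (m(R, S) = S*(1/9) = S/9)
y = 14 (y = -2*(-1 - 6) = -2*(-7) = 14)
y*(m(2 + 4, 5) - 50) = 14*((1/9)*5 - 50) = 14*(5/9 - 50) = 14*(-445/9) = -6230/9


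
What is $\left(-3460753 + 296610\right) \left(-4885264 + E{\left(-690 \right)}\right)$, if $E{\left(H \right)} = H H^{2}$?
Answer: $1054907126675752$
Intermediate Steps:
$E{\left(H \right)} = H^{3}$
$\left(-3460753 + 296610\right) \left(-4885264 + E{\left(-690 \right)}\right) = \left(-3460753 + 296610\right) \left(-4885264 + \left(-690\right)^{3}\right) = - 3164143 \left(-4885264 - 328509000\right) = \left(-3164143\right) \left(-333394264\right) = 1054907126675752$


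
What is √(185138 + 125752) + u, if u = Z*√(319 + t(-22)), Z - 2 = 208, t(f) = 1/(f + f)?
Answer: √310890 + 105*√154385/11 ≈ 4308.2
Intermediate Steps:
t(f) = 1/(2*f)
Z = 210 (Z = 2 + 208 = 210)
u = 105*√154385/11 (u = 210*√(319 + (½)/(-22)) = 210*√(319 + (½)*(-1/22)) = 210*√(319 - 1/44) = 210*√(14035/44) = 210*(√154385/22) = 105*√154385/11 ≈ 3750.6)
√(185138 + 125752) + u = √(185138 + 125752) + 105*√154385/11 = √310890 + 105*√154385/11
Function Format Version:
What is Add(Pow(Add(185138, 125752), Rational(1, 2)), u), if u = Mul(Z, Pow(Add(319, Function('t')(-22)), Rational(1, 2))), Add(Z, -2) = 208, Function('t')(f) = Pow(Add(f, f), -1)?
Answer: Add(Pow(310890, Rational(1, 2)), Mul(Rational(105, 11), Pow(154385, Rational(1, 2)))) ≈ 4308.2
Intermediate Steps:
Function('t')(f) = Mul(Rational(1, 2), Pow(f, -1)) (Function('t')(f) = Pow(Mul(2, f), -1) = Mul(Rational(1, 2), Pow(f, -1)))
Z = 210 (Z = Add(2, 208) = 210)
u = Mul(Rational(105, 11), Pow(154385, Rational(1, 2))) (u = Mul(210, Pow(Add(319, Mul(Rational(1, 2), Pow(-22, -1))), Rational(1, 2))) = Mul(210, Pow(Add(319, Mul(Rational(1, 2), Rational(-1, 22))), Rational(1, 2))) = Mul(210, Pow(Add(319, Rational(-1, 44)), Rational(1, 2))) = Mul(210, Pow(Rational(14035, 44), Rational(1, 2))) = Mul(210, Mul(Rational(1, 22), Pow(154385, Rational(1, 2)))) = Mul(Rational(105, 11), Pow(154385, Rational(1, 2))) ≈ 3750.6)
Add(Pow(Add(185138, 125752), Rational(1, 2)), u) = Add(Pow(Add(185138, 125752), Rational(1, 2)), Mul(Rational(105, 11), Pow(154385, Rational(1, 2)))) = Add(Pow(310890, Rational(1, 2)), Mul(Rational(105, 11), Pow(154385, Rational(1, 2))))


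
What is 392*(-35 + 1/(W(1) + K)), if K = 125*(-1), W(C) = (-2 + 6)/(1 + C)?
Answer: -1687952/123 ≈ -13723.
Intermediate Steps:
W(C) = 4/(1 + C)
K = -125
392*(-35 + 1/(W(1) + K)) = 392*(-35 + 1/(4/(1 + 1) - 125)) = 392*(-35 + 1/(4/2 - 125)) = 392*(-35 + 1/(4*(½) - 125)) = 392*(-35 + 1/(2 - 125)) = 392*(-35 + 1/(-123)) = 392*(-35 - 1/123) = 392*(-4306/123) = -1687952/123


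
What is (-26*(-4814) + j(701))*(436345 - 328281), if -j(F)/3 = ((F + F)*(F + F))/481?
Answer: 5868639428608/481 ≈ 1.2201e+10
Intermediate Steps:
j(F) = -12*F²/481 (j(F) = -3*(F + F)*(F + F)/481 = -3*(2*F)*(2*F)/481 = -3*4*F²/481 = -12*F²/481)
(-26*(-4814) + j(701))*(436345 - 328281) = (-26*(-4814) - 12/481*701²)*(436345 - 328281) = (125164 - 12/481*491401)*108064 = (125164 - 5896812/481)*108064 = (54307072/481)*108064 = 5868639428608/481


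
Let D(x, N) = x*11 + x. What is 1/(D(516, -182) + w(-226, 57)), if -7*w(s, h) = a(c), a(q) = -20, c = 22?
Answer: 7/43364 ≈ 0.00016142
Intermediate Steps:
D(x, N) = 12*x (D(x, N) = 11*x + x = 12*x)
w(s, h) = 20/7 (w(s, h) = -⅐*(-20) = 20/7)
1/(D(516, -182) + w(-226, 57)) = 1/(12*516 + 20/7) = 1/(6192 + 20/7) = 1/(43364/7) = 7/43364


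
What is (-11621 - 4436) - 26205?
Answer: -42262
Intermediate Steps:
(-11621 - 4436) - 26205 = -16057 - 26205 = -42262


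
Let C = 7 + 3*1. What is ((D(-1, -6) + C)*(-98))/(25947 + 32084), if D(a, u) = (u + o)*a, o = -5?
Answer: -2058/58031 ≈ -0.035464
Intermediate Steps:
C = 10 (C = 7 + 3 = 10)
D(a, u) = a*(-5 + u) (D(a, u) = (u - 5)*a = (-5 + u)*a = a*(-5 + u))
((D(-1, -6) + C)*(-98))/(25947 + 32084) = ((-(-5 - 6) + 10)*(-98))/(25947 + 32084) = ((-1*(-11) + 10)*(-98))/58031 = ((11 + 10)*(-98))*(1/58031) = (21*(-98))*(1/58031) = -2058*1/58031 = -2058/58031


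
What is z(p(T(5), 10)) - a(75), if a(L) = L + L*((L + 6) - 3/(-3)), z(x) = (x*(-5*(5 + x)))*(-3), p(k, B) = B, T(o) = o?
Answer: -3975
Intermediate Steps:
z(x) = -3*x*(-25 - 5*x) (z(x) = (x*(-25 - 5*x))*(-3) = -3*x*(-25 - 5*x))
a(L) = L + L*(7 + L) (a(L) = L + L*((6 + L) - 3*(-⅓)) = L + L*((6 + L) + 1) = L + L*(7 + L))
z(p(T(5), 10)) - a(75) = 15*10*(5 + 10) - 75*(8 + 75) = 15*10*15 - 75*83 = 2250 - 1*6225 = 2250 - 6225 = -3975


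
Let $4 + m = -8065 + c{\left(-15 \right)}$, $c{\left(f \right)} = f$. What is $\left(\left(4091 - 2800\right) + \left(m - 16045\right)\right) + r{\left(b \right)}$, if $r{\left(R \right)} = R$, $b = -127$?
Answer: $-22965$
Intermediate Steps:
$m = -8084$ ($m = -4 - 8080 = -8084$)
$\left(\left(4091 - 2800\right) + \left(m - 16045\right)\right) + r{\left(b \right)} = \left(\left(4091 - 2800\right) - 24129\right) - 127 = \left(1291 - 24129\right) - 127 = -22838 - 127 = -22965$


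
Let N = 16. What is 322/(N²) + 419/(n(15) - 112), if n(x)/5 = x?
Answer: -47675/4736 ≈ -10.067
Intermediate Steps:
n(x) = 5*x
322/(N²) + 419/(n(15) - 112) = 322/(16²) + 419/(5*15 - 112) = 322/256 + 419/(75 - 112) = 322*(1/256) + 419/(-37) = 161/128 + 419*(-1/37) = 161/128 - 419/37 = -47675/4736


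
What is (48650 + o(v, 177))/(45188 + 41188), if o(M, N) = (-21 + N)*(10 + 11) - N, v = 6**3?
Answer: 51749/86376 ≈ 0.59911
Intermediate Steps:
v = 216
o(M, N) = -441 + 20*N (o(M, N) = (-21 + N)*21 - N = (-441 + 21*N) - N = -441 + 20*N)
(48650 + o(v, 177))/(45188 + 41188) = (48650 + (-441 + 20*177))/(45188 + 41188) = (48650 + (-441 + 3540))/86376 = (48650 + 3099)*(1/86376) = 51749*(1/86376) = 51749/86376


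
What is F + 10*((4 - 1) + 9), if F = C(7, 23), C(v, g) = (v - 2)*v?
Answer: 155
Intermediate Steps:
C(v, g) = v*(-2 + v) (C(v, g) = (-2 + v)*v = v*(-2 + v))
F = 35 (F = 7*(-2 + 7) = 7*5 = 35)
F + 10*((4 - 1) + 9) = 35 + 10*((4 - 1) + 9) = 35 + 10*(3 + 9) = 35 + 10*12 = 35 + 120 = 155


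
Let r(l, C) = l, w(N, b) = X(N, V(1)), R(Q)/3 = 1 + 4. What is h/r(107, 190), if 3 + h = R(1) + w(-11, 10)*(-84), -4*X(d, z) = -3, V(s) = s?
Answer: -51/107 ≈ -0.47664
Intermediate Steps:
R(Q) = 15 (R(Q) = 3*(1 + 4) = 3*5 = 15)
X(d, z) = ¾ (X(d, z) = -¼*(-3) = ¾)
w(N, b) = ¾
h = -51 (h = -3 + (15 + (¾)*(-84)) = -3 + (15 - 63) = -3 - 48 = -51)
h/r(107, 190) = -51/107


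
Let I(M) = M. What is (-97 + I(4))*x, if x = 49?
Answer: -4557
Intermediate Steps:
(-97 + I(4))*x = (-97 + 4)*49 = -93*49 = -4557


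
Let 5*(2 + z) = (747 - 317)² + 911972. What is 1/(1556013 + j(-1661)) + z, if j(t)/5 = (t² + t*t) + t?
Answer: 31959178151321/145684590 ≈ 2.1937e+5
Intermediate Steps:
j(t) = 5*t + 10*t² (j(t) = 5*((t² + t*t) + t) = 5*((t² + t²) + t) = 5*(2*t² + t) = 5*(t + 2*t²) = 5*t + 10*t²)
z = 1096862/5 (z = -2 + ((747 - 317)² + 911972)/5 = -2 + (430² + 911972)/5 = -2 + (184900 + 911972)/5 = -2 + (⅕)*1096872 = -2 + 1096872/5 = 1096862/5 ≈ 2.1937e+5)
1/(1556013 + j(-1661)) + z = 1/(1556013 + 5*(-1661)*(1 + 2*(-1661))) + 1096862/5 = 1/(1556013 + 5*(-1661)*(1 - 3322)) + 1096862/5 = 1/(1556013 + 5*(-1661)*(-3321)) + 1096862/5 = 1/(1556013 + 27580905) + 1096862/5 = 1/29136918 + 1096862/5 = 31959178151321/145684590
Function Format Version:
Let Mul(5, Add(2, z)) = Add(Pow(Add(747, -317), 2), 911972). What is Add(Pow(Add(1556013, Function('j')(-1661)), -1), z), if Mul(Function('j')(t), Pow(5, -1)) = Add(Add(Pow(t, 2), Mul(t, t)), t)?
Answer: Rational(31959178151321, 145684590) ≈ 2.1937e+5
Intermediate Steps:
Function('j')(t) = Add(Mul(5, t), Mul(10, Pow(t, 2))) (Function('j')(t) = Mul(5, Add(Add(Pow(t, 2), Mul(t, t)), t)) = Mul(5, Add(Add(Pow(t, 2), Pow(t, 2)), t)) = Mul(5, Add(Mul(2, Pow(t, 2)), t)) = Mul(5, Add(t, Mul(2, Pow(t, 2)))) = Add(Mul(5, t), Mul(10, Pow(t, 2))))
z = Rational(1096862, 5) (z = Add(-2, Mul(Rational(1, 5), Add(Pow(Add(747, -317), 2), 911972))) = Add(-2, Mul(Rational(1, 5), Add(Pow(430, 2), 911972))) = Add(-2, Mul(Rational(1, 5), Add(184900, 911972))) = Add(-2, Mul(Rational(1, 5), 1096872)) = Add(-2, Rational(1096872, 5)) = Rational(1096862, 5) ≈ 2.1937e+5)
Add(Pow(Add(1556013, Function('j')(-1661)), -1), z) = Add(Pow(Add(1556013, Mul(5, -1661, Add(1, Mul(2, -1661)))), -1), Rational(1096862, 5)) = Add(Pow(Add(1556013, Mul(5, -1661, Add(1, -3322))), -1), Rational(1096862, 5)) = Add(Pow(Add(1556013, Mul(5, -1661, -3321)), -1), Rational(1096862, 5)) = Add(Pow(Add(1556013, 27580905), -1), Rational(1096862, 5)) = Add(Pow(29136918, -1), Rational(1096862, 5)) = Add(Rational(1, 29136918), Rational(1096862, 5)) = Rational(31959178151321, 145684590)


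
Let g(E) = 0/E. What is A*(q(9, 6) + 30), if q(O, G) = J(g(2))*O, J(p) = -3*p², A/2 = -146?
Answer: -8760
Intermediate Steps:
A = -292 (A = 2*(-146) = -292)
g(E) = 0
q(O, G) = 0 (q(O, G) = (-3*0²)*O = (-3*0)*O = 0*O = 0)
A*(q(9, 6) + 30) = -292*(0 + 30) = -292*30 = -8760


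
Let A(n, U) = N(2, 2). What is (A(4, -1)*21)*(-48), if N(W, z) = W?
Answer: -2016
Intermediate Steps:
A(n, U) = 2
(A(4, -1)*21)*(-48) = (2*21)*(-48) = 42*(-48) = -2016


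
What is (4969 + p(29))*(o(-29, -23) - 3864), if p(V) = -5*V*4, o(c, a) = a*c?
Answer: -14031633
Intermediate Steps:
p(V) = -20*V
(4969 + p(29))*(o(-29, -23) - 3864) = (4969 - 20*29)*(-23*(-29) - 3864) = (4969 - 580)*(667 - 3864) = 4389*(-3197) = -14031633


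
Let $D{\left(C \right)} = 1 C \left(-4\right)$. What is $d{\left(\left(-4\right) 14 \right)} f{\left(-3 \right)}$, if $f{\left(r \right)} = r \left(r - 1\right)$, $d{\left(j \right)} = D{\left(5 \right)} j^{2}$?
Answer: $-752640$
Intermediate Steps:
$D{\left(C \right)} = - 4 C$ ($D{\left(C \right)} = C \left(-4\right) = - 4 C$)
$d{\left(j \right)} = - 20 j^{2}$ ($d{\left(j \right)} = \left(-4\right) 5 j^{2} = - 20 j^{2}$)
$f{\left(r \right)} = r \left(-1 + r\right)$
$d{\left(\left(-4\right) 14 \right)} f{\left(-3 \right)} = - 20 \left(\left(-4\right) 14\right)^{2} \left(- 3 \left(-1 - 3\right)\right) = - 20 \left(-56\right)^{2} \left(\left(-3\right) \left(-4\right)\right) = \left(-20\right) 3136 \cdot 12 = \left(-62720\right) 12 = -752640$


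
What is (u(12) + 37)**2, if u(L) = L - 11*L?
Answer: 6889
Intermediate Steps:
u(L) = -10*L
(u(12) + 37)**2 = (-10*12 + 37)**2 = (-120 + 37)**2 = (-83)**2 = 6889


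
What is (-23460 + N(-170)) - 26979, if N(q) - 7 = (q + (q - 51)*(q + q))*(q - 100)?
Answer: -20292332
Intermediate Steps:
N(q) = 7 + (-100 + q)*(q + 2*q*(-51 + q)) (N(q) = 7 + (q + (q - 51)*(q + q))*(q - 100) = 7 + (q + (-51 + q)*(2*q))*(-100 + q) = 7 + (q + 2*q*(-51 + q))*(-100 + q) = 7 + (-100 + q)*(q + 2*q*(-51 + q)))
(-23460 + N(-170)) - 26979 = (-23460 + (7 - 301*(-170)**2 + 2*(-170)**3 + 10100*(-170))) - 26979 = (-23460 + (7 - 301*28900 + 2*(-4913000) - 1717000)) - 26979 = (-23460 + (7 - 8698900 - 9826000 - 1717000)) - 26979 = (-23460 - 20241893) - 26979 = -20265353 - 26979 = -20292332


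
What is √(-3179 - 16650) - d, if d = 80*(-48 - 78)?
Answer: 10080 + I*√19829 ≈ 10080.0 + 140.82*I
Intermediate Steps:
d = -10080 (d = 80*(-126) = -10080)
√(-3179 - 16650) - d = √(-3179 - 16650) - 1*(-10080) = √(-19829) + 10080 = I*√19829 + 10080 = 10080 + I*√19829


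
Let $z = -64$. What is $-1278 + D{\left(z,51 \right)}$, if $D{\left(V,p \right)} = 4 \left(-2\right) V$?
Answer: $-766$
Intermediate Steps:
$D{\left(V,p \right)} = - 8 V$
$-1278 + D{\left(z,51 \right)} = -1278 - -512 = -1278 + 512 = -766$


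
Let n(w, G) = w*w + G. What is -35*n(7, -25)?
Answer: -840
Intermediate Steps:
n(w, G) = G + w² (n(w, G) = w² + G = G + w²)
-35*n(7, -25) = -35*(-25 + 7²) = -35*(-25 + 49) = -35*24 = -840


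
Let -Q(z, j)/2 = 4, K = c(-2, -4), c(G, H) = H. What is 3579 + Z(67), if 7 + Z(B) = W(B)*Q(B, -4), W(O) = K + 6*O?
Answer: 388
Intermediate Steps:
K = -4
Q(z, j) = -8 (Q(z, j) = -2*4 = -8)
W(O) = -4 + 6*O
Z(B) = 25 - 48*B (Z(B) = -7 + (-4 + 6*B)*(-8) = -7 + (32 - 48*B) = 25 - 48*B)
3579 + Z(67) = 3579 + (25 - 48*67) = 3579 + (25 - 3216) = 3579 - 3191 = 388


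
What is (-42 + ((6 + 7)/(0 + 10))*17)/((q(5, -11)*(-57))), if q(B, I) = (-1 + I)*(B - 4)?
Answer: -199/6840 ≈ -0.029094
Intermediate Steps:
q(B, I) = (-1 + I)*(-4 + B)
(-42 + ((6 + 7)/(0 + 10))*17)/((q(5, -11)*(-57))) = (-42 + ((6 + 7)/(0 + 10))*17)/(((4 - 1*5 - 4*(-11) + 5*(-11))*(-57))) = (-42 + (13/10)*17)/(((4 - 5 + 44 - 55)*(-57))) = (-42 + (13*(⅒))*17)/((-12*(-57))) = (-42 + (13/10)*17)/684 = (-42 + 221/10)*(1/684) = -199/10*1/684 = -199/6840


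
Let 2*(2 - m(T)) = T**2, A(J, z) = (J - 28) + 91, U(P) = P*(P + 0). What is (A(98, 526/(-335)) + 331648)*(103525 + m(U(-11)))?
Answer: 63844365117/2 ≈ 3.1922e+10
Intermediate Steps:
U(P) = P**2 (U(P) = P*P = P**2)
A(J, z) = 63 + J (A(J, z) = (-28 + J) + 91 = 63 + J)
m(T) = 2 - T**2/2
(A(98, 526/(-335)) + 331648)*(103525 + m(U(-11))) = ((63 + 98) + 331648)*(103525 + (2 - ((-11)**2)**2/2)) = (161 + 331648)*(103525 + (2 - 1/2*121**2)) = 331809*(103525 + (2 - 1/2*14641)) = 331809*(103525 + (2 - 14641/2)) = 331809*(103525 - 14637/2) = 331809*(192413/2) = 63844365117/2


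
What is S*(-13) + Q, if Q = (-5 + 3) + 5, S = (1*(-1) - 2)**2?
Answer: -114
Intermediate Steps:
S = 9 (S = (-1 - 2)**2 = (-3)**2 = 9)
Q = 3 (Q = -2 + 5 = 3)
S*(-13) + Q = 9*(-13) + 3 = -117 + 3 = -114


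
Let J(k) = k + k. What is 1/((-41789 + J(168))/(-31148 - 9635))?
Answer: 40783/41453 ≈ 0.98384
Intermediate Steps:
J(k) = 2*k
1/((-41789 + J(168))/(-31148 - 9635)) = 1/((-41789 + 2*168)/(-31148 - 9635)) = 1/((-41789 + 336)/(-40783)) = 1/(-41453*(-1/40783)) = 1/(41453/40783) = 40783/41453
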